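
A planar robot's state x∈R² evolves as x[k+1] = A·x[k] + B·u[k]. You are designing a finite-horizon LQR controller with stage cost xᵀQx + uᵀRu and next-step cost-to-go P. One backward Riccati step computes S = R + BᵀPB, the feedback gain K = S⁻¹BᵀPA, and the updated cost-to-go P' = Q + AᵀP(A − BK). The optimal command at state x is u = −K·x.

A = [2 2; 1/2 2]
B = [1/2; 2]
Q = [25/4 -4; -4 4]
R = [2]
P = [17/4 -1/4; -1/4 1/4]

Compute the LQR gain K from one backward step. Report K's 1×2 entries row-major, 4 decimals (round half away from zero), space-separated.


BᵀP = [1.6250 0.3750]
S = R + BᵀPB = [2] + [1.5625] = [3.5625]
BᵀPA = [3.4375 4.0000]
K = S⁻¹·BᵀPA = [0.9649 1.1228]
A−BK = [1.5175 1.4386; -1.4298 -0.2456]
AᵀP(A−BK) = [13.2456 12.1404; 12.1404 11.5088]
P' = Q + AᵀP(A−BK) = [19.4956 8.1404; 8.1404 15.5088]
tr(P') = 35.0044

0.9649 1.1228


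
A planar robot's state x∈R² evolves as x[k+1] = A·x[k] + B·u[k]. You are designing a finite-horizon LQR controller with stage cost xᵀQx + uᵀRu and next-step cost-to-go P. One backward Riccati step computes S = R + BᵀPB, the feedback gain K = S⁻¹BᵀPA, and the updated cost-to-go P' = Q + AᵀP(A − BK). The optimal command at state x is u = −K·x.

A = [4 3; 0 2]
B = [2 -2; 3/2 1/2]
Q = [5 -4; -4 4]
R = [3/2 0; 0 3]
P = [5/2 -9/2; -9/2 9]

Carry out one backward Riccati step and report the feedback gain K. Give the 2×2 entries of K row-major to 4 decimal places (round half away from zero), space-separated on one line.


-0.0365 0.7397 -1.1872 0.0411

BᵀP = [-1.7500 4.5000; -7.2500 13.5000]
S = R + BᵀPB = [3/2 0; 0 3] + [3.2500 5.7500; 5.7500 21.2500] = [4.7500 5.7500; 5.7500 24.2500]
BᵀPA = [-7.0000 3.7500; -29.0000 5.2500]
K = S⁻¹·BᵀPA = [-0.0365 0.7397; -1.1872 0.0411]
A−BK = [1.6986 1.6027; 0.6484 0.8699]
AᵀP(A−BK) = [5.3151 0.3699; 0.3699 1.5103]
P' = Q + AᵀP(A−BK) = [10.3151 -3.6301; -3.6301 5.5103]
tr(P') = 15.8253


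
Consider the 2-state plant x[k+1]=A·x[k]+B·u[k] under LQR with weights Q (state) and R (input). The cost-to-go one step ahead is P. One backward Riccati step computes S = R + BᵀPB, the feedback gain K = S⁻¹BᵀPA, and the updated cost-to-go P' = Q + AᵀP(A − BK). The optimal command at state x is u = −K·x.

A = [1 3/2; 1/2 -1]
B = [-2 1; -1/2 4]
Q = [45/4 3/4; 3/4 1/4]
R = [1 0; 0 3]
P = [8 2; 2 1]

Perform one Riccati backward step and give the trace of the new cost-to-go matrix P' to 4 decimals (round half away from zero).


12.5843

BᵀP = [-17.0000 -4.5000; 16.0000 6.0000]
S = R + BᵀPB = [1 0; 0 3] + [36.2500 -35.0000; -35.0000 40.0000] = [37.2500 -35.0000; -35.0000 43.0000]
BᵀPA = [-19.2500 -21.0000; 19.0000 18.0000]
K = S⁻¹·BᵀPA = [-0.4320 -0.7246; 0.0902 -0.1712]
A−BK = [0.0458 0.2220; -0.0770 -0.6775]
AᵀP(A−BK) = [0.2196 0.3039; 0.3039 0.8646]
P' = Q + AᵀP(A−BK) = [11.4696 1.0539; 1.0539 1.1146]
tr(P') = 12.5843


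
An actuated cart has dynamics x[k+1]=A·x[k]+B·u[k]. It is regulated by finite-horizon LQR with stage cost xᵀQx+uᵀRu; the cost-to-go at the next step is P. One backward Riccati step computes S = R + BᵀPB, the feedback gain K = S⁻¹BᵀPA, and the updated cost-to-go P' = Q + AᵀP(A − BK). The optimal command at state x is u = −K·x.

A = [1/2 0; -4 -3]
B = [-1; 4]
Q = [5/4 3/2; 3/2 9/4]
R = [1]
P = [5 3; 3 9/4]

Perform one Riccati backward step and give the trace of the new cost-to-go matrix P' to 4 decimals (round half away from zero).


BᵀP = [7.0000 6.0000]
S = R + BᵀPB = [1] + [17.0000] = [18.0000]
BᵀPA = [-20.5000 -18.0000]
K = S⁻¹·BᵀPA = [-1.1389 -1.0000]
A−BK = [-0.6389 -1.0000; 0.5556 1.0000]
AᵀP(A−BK) = [1.9028 2.0000; 2.0000 2.2500]
P' = Q + AᵀP(A−BK) = [3.1528 3.5000; 3.5000 4.5000]
tr(P') = 7.6528

7.6528


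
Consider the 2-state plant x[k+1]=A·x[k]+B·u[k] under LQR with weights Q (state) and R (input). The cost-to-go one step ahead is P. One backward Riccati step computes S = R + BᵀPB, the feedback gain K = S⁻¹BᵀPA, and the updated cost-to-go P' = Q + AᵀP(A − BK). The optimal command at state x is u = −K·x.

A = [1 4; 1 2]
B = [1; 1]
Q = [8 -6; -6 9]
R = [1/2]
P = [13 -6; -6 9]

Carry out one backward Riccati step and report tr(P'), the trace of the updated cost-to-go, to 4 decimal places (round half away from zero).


55.3810

BᵀP = [7.0000 3.0000]
S = R + BᵀPB = [1/2] + [10.0000] = [10.5000]
BᵀPA = [10.0000 34.0000]
K = S⁻¹·BᵀPA = [0.9524 3.2381]
A−BK = [0.0476 0.7619; 0.0476 -1.2381]
AᵀP(A−BK) = [0.4762 1.6190; 1.6190 37.9048]
P' = Q + AᵀP(A−BK) = [8.4762 -4.3810; -4.3810 46.9048]
tr(P') = 55.3810


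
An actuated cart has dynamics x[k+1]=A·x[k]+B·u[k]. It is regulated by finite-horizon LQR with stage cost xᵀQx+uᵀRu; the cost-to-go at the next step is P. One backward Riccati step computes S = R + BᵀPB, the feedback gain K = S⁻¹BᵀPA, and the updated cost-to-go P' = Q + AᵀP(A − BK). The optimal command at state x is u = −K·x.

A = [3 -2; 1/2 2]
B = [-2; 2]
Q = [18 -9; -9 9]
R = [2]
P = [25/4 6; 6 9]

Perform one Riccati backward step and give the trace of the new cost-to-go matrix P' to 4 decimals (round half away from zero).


BᵀP = [-0.5000 6.0000]
S = R + BᵀPB = [2] + [13.0000] = [15.0000]
BᵀPA = [1.5000 13.0000]
K = S⁻¹·BᵀPA = [0.1000 0.8667]
A−BK = [3.2000 -0.2667; 0.3000 0.2667]
AᵀP(A−BK) = [76.3500 0.2000; 0.2000 1.7333]
P' = Q + AᵀP(A−BK) = [94.3500 -8.8000; -8.8000 10.7333]
tr(P') = 105.0833

105.0833


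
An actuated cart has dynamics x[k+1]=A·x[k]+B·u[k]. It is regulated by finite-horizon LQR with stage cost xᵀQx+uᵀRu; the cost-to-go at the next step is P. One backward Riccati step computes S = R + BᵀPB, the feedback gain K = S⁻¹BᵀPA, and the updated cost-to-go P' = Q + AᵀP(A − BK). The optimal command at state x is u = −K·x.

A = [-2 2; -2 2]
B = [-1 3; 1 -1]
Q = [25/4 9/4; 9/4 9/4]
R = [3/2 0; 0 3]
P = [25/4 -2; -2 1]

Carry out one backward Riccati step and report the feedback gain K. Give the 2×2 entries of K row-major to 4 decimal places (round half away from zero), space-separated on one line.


BᵀP = [-8.2500 3.0000; 20.7500 -7.0000]
S = R + BᵀPB = [3/2 0; 0 3] + [11.2500 -27.7500; -27.7500 69.2500] = [12.7500 -27.7500; -27.7500 72.2500]
BᵀPA = [10.5000 -10.5000; -27.5000 27.5000]
K = S⁻¹·BᵀPA = [-0.0298 0.0298; -0.3921 0.3921]
A−BK = [-0.8536 0.8536; -2.3623 2.3623]
AᵀP(A−BK) = [2.5310 -2.5310; -2.5310 2.5310]
P' = Q + AᵀP(A−BK) = [8.7810 -0.2810; -0.2810 4.7810]
tr(P') = 13.5620

-0.0298 0.0298 -0.3921 0.3921


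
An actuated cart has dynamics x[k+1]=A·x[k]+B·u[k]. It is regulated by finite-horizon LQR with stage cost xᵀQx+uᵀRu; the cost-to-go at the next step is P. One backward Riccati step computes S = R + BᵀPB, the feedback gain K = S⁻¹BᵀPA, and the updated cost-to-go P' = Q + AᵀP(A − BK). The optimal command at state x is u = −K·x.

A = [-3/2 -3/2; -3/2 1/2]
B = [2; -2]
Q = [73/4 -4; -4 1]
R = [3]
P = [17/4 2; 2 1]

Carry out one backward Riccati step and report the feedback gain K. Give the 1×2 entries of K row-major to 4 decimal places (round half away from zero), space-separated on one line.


BᵀP = [4.5000 2.0000]
S = R + BᵀPB = [3] + [5.0000] = [8.0000]
BᵀPA = [-9.7500 -5.7500]
K = S⁻¹·BᵀPA = [-1.2188 -0.7188]
A−BK = [0.9375 -0.0625; -3.9375 -0.9375]
AᵀP(A−BK) = [8.9297 4.8047; 4.8047 2.6797]
P' = Q + AᵀP(A−BK) = [27.1797 0.8047; 0.8047 3.6797]
tr(P') = 30.8594

-1.2188 -0.7188


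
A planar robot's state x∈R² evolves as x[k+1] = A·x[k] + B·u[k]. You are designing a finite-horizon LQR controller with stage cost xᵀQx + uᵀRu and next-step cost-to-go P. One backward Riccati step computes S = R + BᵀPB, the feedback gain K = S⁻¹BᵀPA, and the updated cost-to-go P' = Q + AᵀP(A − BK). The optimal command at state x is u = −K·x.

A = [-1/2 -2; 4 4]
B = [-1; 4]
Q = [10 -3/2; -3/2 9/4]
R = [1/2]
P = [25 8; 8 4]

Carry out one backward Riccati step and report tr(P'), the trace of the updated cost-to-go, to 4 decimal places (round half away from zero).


BᵀP = [7.0000 8.0000]
S = R + BᵀPB = [1/2] + [25.0000] = [25.5000]
BᵀPA = [28.5000 18.0000]
K = S⁻¹·BᵀPA = [1.1176 0.7059]
A−BK = [0.6176 -1.2941; -0.4706 1.1765]
AᵀP(A−BK) = [6.3971 -11.1176; -11.1176 23.2941]
P' = Q + AᵀP(A−BK) = [16.3971 -12.6176; -12.6176 25.5441]
tr(P') = 41.9412

41.9412


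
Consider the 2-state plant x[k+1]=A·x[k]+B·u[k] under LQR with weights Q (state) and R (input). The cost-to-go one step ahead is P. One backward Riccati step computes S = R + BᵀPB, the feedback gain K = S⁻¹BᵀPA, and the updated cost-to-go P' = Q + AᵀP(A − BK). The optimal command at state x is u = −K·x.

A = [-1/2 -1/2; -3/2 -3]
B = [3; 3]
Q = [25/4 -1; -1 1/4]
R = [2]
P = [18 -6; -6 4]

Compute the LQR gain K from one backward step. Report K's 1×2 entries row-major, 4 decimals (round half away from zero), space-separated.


BᵀP = [36.0000 -6.0000]
S = R + BᵀPB = [2] + [90.0000] = [92.0000]
BᵀPA = [-9.0000 0.0000]
K = S⁻¹·BᵀPA = [-0.0978 0.0000]
A−BK = [-0.2065 -0.5000; -1.2065 -3.0000]
AᵀP(A−BK) = [3.6196 9.0000; 9.0000 22.5000]
P' = Q + AᵀP(A−BK) = [9.8696 8.0000; 8.0000 22.7500]
tr(P') = 32.6196

-0.0978 0.0000


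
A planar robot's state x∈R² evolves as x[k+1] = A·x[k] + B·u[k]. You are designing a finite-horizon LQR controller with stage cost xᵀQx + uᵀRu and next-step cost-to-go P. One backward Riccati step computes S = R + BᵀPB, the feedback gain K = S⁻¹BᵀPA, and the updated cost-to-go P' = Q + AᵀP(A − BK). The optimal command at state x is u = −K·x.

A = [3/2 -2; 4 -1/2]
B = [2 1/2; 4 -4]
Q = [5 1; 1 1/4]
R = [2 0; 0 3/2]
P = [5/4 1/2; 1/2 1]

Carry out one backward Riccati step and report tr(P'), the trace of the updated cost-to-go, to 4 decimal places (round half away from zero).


BᵀP = [4.5000 5.0000; -1.3750 -3.7500]
S = R + BᵀPB = [2 0; 0 3/2] + [29.0000 -17.7500; -17.7500 14.3125] = [31.0000 -17.7500; -17.7500 15.8125]
BᵀPA = [26.7500 -11.5000; -17.0625 4.6250]
K = S⁻¹·BᵀPA = [0.6859 -0.5696; -0.3091 -0.3469]
A−BK = [0.2827 -0.6874; 0.0200 0.3908]
AᵀP(A−BK) = [1.1902 -0.8073; -0.8073 1.3041]
P' = Q + AᵀP(A−BK) = [6.1902 0.1927; 0.1927 1.5541]
tr(P') = 7.7443

7.7443


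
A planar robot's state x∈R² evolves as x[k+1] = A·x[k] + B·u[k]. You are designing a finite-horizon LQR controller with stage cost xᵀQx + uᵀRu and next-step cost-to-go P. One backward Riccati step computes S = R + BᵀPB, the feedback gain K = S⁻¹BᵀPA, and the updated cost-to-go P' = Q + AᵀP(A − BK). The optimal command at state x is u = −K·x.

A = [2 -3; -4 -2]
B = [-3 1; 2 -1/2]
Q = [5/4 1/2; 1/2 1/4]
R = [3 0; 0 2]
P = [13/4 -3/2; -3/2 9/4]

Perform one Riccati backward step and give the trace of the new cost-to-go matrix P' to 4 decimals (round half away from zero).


23.5204

BᵀP = [-12.7500 9.0000; 4.0000 -2.6250]
S = R + BᵀPB = [3 0; 0 2] + [56.2500 -17.2500; -17.2500 5.3125] = [59.2500 -17.2500; -17.2500 7.3125]
BᵀPA = [-61.5000 20.2500; 18.5000 -6.7500]
K = S⁻¹·BᵀPA = [-0.9623 0.2332; 0.2598 -0.3731]
A−BK = [-1.1468 -1.9275; -1.9454 -2.6528]
AᵀP(A−BK) = [9.0100 7.7409; 7.7409 13.0104]
P' = Q + AᵀP(A−BK) = [10.2600 8.2409; 8.2409 13.2604]
tr(P') = 23.5204


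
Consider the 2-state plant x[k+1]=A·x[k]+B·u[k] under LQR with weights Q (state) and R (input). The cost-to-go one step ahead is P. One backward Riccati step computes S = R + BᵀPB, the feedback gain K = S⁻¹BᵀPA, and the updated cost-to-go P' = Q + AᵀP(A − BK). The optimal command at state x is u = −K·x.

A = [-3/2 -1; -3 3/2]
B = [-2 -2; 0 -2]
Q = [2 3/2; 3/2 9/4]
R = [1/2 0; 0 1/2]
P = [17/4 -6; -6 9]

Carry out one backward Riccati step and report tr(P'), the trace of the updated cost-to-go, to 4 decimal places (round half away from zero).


BᵀP = [-8.5000 12.0000; 3.5000 -6.0000]
S = R + BᵀPB = [1/2 0; 0 1/2] + [17.0000 -7.0000; -7.0000 5.0000] = [17.5000 -7.0000; -7.0000 5.5000]
BᵀPA = [-23.2500 26.5000; 12.7500 -12.5000]
K = S⁻¹·BᵀPA = [-0.8175 1.2328; 1.2778 -0.7037]
A−BK = [-0.5794 0.0582; -0.4444 0.0926]
AᵀP(A−BK) = [1.2649 -0.9901; -0.9901 1.0344]
P' = Q + AᵀP(A−BK) = [3.2649 0.5099; 0.5099 3.2844]
tr(P') = 6.5493

6.5493


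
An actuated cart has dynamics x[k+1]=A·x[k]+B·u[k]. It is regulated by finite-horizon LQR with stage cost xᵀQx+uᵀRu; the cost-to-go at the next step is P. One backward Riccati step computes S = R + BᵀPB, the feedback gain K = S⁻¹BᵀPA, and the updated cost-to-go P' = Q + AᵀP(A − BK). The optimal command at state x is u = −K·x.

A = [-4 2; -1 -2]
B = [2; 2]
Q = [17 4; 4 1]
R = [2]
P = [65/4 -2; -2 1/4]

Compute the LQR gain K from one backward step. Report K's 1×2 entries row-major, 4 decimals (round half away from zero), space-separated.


-2.1250 1.2308

BᵀP = [28.5000 -3.5000]
S = R + BᵀPB = [2] + [50.0000] = [52.0000]
BᵀPA = [-110.5000 64.0000]
K = S⁻¹·BᵀPA = [-2.1250 1.2308]
A−BK = [0.2500 -0.4615; 3.2500 -4.4615]
AᵀP(A−BK) = [9.4375 -5.5000; -5.5000 3.2308]
P' = Q + AᵀP(A−BK) = [26.4375 -1.5000; -1.5000 4.2308]
tr(P') = 30.6683


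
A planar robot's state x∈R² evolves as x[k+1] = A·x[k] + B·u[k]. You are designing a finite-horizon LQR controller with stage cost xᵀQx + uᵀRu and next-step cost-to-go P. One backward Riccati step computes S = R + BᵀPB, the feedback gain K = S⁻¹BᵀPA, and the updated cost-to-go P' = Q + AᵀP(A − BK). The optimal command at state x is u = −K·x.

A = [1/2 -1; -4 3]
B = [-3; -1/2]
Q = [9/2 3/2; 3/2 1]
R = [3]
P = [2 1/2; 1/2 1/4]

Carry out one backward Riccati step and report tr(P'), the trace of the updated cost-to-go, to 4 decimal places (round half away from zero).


BᵀP = [-6.2500 -1.6250]
S = R + BᵀPB = [3] + [19.5625] = [22.5625]
BᵀPA = [3.3750 1.3750]
K = S⁻¹·BᵀPA = [0.1496 0.0609]
A−BK = [0.9488 -0.8172; -3.9252 3.0305]
AᵀP(A−BK) = [1.9952 -1.4557; -1.4557 1.1662]
P' = Q + AᵀP(A−BK) = [6.4952 0.0443; 0.0443 2.1662]
tr(P') = 8.6614

8.6614


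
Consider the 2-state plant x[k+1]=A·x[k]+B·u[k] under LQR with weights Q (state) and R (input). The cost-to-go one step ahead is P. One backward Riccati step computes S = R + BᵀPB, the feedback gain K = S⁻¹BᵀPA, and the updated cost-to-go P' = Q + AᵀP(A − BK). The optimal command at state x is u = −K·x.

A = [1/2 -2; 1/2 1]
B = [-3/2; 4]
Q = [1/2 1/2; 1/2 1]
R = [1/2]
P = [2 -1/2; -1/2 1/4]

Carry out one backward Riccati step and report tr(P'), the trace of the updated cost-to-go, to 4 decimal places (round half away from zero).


2.6823

BᵀP = [-5.0000 1.7500]
S = R + BᵀPB = [1/2] + [14.5000] = [15.0000]
BᵀPA = [-1.6250 11.7500]
K = S⁻¹·BᵀPA = [-0.1083 0.7833]
A−BK = [0.3375 -0.8250; 0.9333 -2.1333]
AᵀP(A−BK) = [0.1365 -0.3521; -0.3521 1.0458]
P' = Q + AᵀP(A−BK) = [0.6365 0.1479; 0.1479 2.0458]
tr(P') = 2.6823


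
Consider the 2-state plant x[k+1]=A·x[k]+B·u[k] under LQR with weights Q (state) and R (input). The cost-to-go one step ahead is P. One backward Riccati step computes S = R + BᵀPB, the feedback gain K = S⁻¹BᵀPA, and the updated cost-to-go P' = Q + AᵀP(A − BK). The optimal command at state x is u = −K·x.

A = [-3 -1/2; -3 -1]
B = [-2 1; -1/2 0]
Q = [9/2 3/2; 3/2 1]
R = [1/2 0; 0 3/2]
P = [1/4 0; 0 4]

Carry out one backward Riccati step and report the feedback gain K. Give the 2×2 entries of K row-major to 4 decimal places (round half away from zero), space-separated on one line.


BᵀP = [-0.5000 -2.0000; 0.2500 0.0000]
S = R + BᵀPB = [1/2 0; 0 3/2] + [2.0000 -0.5000; -0.5000 0.2500] = [2.5000 -0.5000; -0.5000 1.7500]
BᵀPA = [7.5000 2.2500; -0.7500 -0.1250]
K = S⁻¹·BᵀPA = [3.0909 0.9394; 0.4545 0.1970]
A−BK = [2.7273 1.1818; -1.4545 -0.5303]
AᵀP(A−BK) = [15.4091 5.4773; 5.4773 1.9735]
P' = Q + AᵀP(A−BK) = [19.9091 6.9773; 6.9773 2.9735]
tr(P') = 22.8826

3.0909 0.9394 0.4545 0.1970


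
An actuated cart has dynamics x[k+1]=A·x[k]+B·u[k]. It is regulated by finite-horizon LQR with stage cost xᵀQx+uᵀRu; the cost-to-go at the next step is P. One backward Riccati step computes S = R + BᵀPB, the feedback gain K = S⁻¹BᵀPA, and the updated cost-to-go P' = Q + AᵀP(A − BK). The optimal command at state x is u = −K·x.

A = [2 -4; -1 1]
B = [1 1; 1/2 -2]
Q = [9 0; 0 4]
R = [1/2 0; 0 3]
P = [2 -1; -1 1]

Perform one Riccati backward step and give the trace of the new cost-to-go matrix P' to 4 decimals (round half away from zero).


22.0303

BᵀP = [1.5000 -0.5000; 4.0000 -3.0000]
S = R + BᵀPB = [1/2 0; 0 3] + [1.2500 2.5000; 2.5000 10.0000] = [1.7500 2.5000; 2.5000 13.0000]
BᵀPA = [3.5000 -6.5000; 11.0000 -19.0000]
K = S⁻¹·BᵀPA = [1.0909 -2.2424; 0.6364 -1.0303]
A−BK = [0.2727 -0.7273; -0.2727 0.0606]
AᵀP(A−BK) = [2.1818 -3.8182; -3.8182 6.8485]
P' = Q + AᵀP(A−BK) = [11.1818 -3.8182; -3.8182 10.8485]
tr(P') = 22.0303


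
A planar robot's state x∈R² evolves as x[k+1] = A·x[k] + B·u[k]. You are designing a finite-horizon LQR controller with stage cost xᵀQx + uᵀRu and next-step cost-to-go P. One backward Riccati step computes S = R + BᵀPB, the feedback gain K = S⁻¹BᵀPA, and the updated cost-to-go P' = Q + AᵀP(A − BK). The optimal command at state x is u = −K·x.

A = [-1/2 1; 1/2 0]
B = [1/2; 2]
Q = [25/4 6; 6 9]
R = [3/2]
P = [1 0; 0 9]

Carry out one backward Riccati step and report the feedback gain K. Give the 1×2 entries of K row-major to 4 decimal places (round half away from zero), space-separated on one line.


BᵀP = [0.5000 18.0000]
S = R + BᵀPB = [3/2] + [36.2500] = [37.7500]
BᵀPA = [8.7500 0.5000]
K = S⁻¹·BᵀPA = [0.2318 0.0132]
A−BK = [-0.6159 0.9934; 0.0364 -0.0265]
AᵀP(A−BK) = [0.4719 -0.6159; -0.6159 0.9934]
P' = Q + AᵀP(A−BK) = [6.7219 5.3841; 5.3841 9.9934]
tr(P') = 16.7152

0.2318 0.0132


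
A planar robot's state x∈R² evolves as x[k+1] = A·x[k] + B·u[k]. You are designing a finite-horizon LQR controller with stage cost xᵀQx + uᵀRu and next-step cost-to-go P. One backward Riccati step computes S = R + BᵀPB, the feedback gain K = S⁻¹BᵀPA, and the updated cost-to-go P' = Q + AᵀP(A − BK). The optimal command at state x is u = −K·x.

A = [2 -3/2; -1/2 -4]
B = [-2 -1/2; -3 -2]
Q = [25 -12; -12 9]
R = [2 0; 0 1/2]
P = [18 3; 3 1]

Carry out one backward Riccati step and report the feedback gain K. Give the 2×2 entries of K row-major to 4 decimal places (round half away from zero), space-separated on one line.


-0.9560 0.5130 0.6978 1.0484

BᵀP = [-45.0000 -9.0000; -15.0000 -3.5000]
S = R + BᵀPB = [2 0; 0 1/2] + [117.0000 40.5000; 40.5000 14.5000] = [119.0000 40.5000; 40.5000 15.0000]
BᵀPA = [-85.5000 103.5000; -28.2500 36.5000]
K = S⁻¹·BᵀPA = [-0.9560 0.5130; 0.6978 1.0484]
A−BK = [0.4370 0.0501; -1.9724 -0.3644]
AᵀP(A−BK) = [4.2271 -0.2763; -0.2763 1.1442]
P' = Q + AᵀP(A−BK) = [29.2271 -12.2763; -12.2763 10.1442]
tr(P') = 39.3713


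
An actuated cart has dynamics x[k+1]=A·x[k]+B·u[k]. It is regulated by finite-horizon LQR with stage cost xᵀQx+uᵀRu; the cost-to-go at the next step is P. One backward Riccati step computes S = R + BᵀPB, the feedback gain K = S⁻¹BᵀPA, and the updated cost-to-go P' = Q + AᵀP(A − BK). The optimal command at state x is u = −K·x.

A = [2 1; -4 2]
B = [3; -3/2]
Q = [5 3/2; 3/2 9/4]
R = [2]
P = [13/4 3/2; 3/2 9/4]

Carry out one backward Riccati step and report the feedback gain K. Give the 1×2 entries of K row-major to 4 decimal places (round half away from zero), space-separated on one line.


BᵀP = [7.5000 1.1250]
S = R + BᵀPB = [2] + [20.8125] = [22.8125]
BᵀPA = [10.5000 9.7500]
K = S⁻¹·BᵀPA = [0.4603 0.4274]
A−BK = [0.6192 -0.2822; -3.3096 2.6411]
AᵀP(A−BK) = [20.1671 -15.9877; -15.9877 14.0829]
P' = Q + AᵀP(A−BK) = [25.1671 -14.4877; -14.4877 16.3329]
tr(P') = 41.5000

0.4603 0.4274


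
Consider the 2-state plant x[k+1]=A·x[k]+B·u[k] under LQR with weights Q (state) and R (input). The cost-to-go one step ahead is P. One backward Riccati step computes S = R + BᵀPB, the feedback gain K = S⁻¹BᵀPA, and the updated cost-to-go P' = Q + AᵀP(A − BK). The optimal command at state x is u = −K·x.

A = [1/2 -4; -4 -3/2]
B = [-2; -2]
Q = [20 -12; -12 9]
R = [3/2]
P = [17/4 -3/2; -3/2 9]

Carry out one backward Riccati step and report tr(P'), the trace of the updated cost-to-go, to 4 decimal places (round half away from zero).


126.5993

BᵀP = [-5.5000 -15.0000]
S = R + BᵀPB = [3/2] + [41.0000] = [42.5000]
BᵀPA = [57.2500 44.5000]
K = S⁻¹·BᵀPA = [1.3471 1.0471]
A−BK = [3.1941 -1.9059; -1.3059 0.5941]
AᵀP(A−BK) = [73.9434 -37.3191; -37.3191 23.6559]
P' = Q + AᵀP(A−BK) = [93.9434 -49.3191; -49.3191 32.6559]
tr(P') = 126.5993


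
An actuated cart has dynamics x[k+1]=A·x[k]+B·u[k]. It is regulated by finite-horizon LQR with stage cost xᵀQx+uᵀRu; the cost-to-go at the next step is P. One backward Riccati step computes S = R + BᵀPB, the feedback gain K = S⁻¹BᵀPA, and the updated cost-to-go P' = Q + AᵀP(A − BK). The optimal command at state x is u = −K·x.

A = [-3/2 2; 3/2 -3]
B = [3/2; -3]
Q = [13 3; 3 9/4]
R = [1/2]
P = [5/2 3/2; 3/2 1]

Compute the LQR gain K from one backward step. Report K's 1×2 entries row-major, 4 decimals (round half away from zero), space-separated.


BᵀP = [-0.7500 -0.7500]
S = R + BᵀPB = [1/2] + [1.1250] = [1.6250]
BᵀPA = [0.0000 0.7500]
K = S⁻¹·BᵀPA = [0.0000 0.4615]
A−BK = [-1.5000 1.3077; 1.5000 -1.6154]
AᵀP(A−BK) = [1.1250 -0.7500; -0.7500 0.6538]
P' = Q + AᵀP(A−BK) = [14.1250 2.2500; 2.2500 2.9038]
tr(P') = 17.0288

0.0000 0.4615


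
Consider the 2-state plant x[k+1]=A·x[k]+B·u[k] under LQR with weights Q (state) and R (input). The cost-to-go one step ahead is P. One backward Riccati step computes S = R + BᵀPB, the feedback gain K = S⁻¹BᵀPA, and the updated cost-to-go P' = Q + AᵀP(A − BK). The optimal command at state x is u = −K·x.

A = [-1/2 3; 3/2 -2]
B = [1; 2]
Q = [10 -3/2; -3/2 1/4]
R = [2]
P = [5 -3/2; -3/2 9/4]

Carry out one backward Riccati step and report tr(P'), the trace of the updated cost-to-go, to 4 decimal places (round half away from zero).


BᵀP = [2.0000 3.0000]
S = R + BᵀPB = [2] + [8.0000] = [10.0000]
BᵀPA = [3.5000 0.0000]
K = S⁻¹·BᵀPA = [0.3500 0.0000]
A−BK = [-0.8500 3.0000; 0.8000 -2.0000]
AᵀP(A−BK) = [7.3375 -22.5000; -22.5000 72.0000]
P' = Q + AᵀP(A−BK) = [17.3375 -24.0000; -24.0000 72.2500]
tr(P') = 89.5875

89.5875


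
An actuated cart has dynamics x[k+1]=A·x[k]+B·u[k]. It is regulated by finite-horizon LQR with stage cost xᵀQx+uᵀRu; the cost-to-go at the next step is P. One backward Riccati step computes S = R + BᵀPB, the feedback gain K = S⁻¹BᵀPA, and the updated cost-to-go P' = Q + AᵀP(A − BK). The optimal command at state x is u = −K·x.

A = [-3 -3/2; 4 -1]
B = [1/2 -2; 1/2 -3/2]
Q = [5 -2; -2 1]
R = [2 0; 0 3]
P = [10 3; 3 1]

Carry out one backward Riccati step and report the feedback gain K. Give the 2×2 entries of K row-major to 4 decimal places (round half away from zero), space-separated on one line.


BᵀP = [6.5000 2.0000; -24.5000 -7.5000]
S = R + BᵀPB = [2 0; 0 3] + [4.2500 -16.0000; -16.0000 60.2500] = [6.2500 -16.0000; -16.0000 63.2500]
BᵀPA = [-11.5000 -11.7500; 43.5000 44.2500]
K = S⁻¹·BᵀPA = [-0.2252 -0.2526; 0.6308 0.6357]
A−BK = [-1.6258 -0.1023; 5.0588 0.0799]
AᵀP(A−BK) = [3.9713 1.4419; 1.4419 1.4020]
P' = Q + AᵀP(A−BK) = [8.9713 -0.5581; -0.5581 2.4020]
tr(P') = 11.3733

-0.2252 -0.2526 0.6308 0.6357


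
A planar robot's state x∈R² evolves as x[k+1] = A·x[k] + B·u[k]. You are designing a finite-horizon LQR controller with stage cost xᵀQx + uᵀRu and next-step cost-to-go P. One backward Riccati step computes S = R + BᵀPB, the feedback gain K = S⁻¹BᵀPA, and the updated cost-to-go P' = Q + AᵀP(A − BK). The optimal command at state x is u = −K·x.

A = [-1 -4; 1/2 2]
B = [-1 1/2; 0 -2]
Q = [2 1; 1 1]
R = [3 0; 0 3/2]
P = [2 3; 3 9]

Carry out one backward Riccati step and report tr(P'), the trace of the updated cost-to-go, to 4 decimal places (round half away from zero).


14.5458

BᵀP = [-2.0000 -3.0000; -5.0000 -16.5000]
S = R + BᵀPB = [3 0; 0 3/2] + [2.0000 5.0000; 5.0000 30.5000] = [5.0000 5.0000; 5.0000 32.0000]
BᵀPA = [0.5000 2.0000; -3.2500 -13.0000]
K = S⁻¹·BᵀPA = [0.2389 0.9556; -0.1389 -0.5556]
A−BK = [-0.6917 -2.7667; 0.2222 0.8889]
AᵀP(A−BK) = [0.6792 2.7167; 2.7167 10.8667]
P' = Q + AᵀP(A−BK) = [2.6792 3.7167; 3.7167 11.8667]
tr(P') = 14.5458


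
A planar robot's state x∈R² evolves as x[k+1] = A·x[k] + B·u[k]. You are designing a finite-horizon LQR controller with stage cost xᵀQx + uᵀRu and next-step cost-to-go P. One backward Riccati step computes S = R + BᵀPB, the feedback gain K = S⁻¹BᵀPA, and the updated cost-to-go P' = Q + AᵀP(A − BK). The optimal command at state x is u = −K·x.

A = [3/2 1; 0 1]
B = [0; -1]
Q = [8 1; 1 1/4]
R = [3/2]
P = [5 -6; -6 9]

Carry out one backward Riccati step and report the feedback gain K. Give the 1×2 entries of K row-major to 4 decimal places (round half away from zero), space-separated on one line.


BᵀP = [6.0000 -9.0000]
S = R + BᵀPB = [3/2] + [9.0000] = [10.5000]
BᵀPA = [9.0000 -3.0000]
K = S⁻¹·BᵀPA = [0.8571 -0.2857]
A−BK = [1.5000 1.0000; 0.8571 0.7143]
AᵀP(A−BK) = [3.5357 1.0714; 1.0714 1.1429]
P' = Q + AᵀP(A−BK) = [11.5357 2.0714; 2.0714 1.3929]
tr(P') = 12.9286

0.8571 -0.2857


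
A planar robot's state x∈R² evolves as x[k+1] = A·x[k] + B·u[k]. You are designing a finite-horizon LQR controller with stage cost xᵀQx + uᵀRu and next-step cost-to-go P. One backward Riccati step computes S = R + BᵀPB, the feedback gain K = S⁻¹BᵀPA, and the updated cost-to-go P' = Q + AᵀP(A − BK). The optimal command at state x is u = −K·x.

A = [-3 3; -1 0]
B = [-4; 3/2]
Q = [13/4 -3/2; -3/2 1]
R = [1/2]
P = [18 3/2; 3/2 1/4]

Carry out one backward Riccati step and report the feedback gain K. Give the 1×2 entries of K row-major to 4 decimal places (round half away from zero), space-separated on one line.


0.7927 -0.7720

BᵀP = [-69.7500 -5.6250]
S = R + BᵀPB = [1/2] + [270.5625] = [271.0625]
BᵀPA = [214.8750 -209.2500]
K = S⁻¹·BᵀPA = [0.7927 -0.7720]
A−BK = [0.1709 -0.0878; -2.1891 1.1579]
AᵀP(A−BK) = [0.9156 -0.6246; -0.6246 0.4669]
P' = Q + AᵀP(A−BK) = [4.1656 -2.1246; -2.1246 1.4669]
tr(P') = 5.6325


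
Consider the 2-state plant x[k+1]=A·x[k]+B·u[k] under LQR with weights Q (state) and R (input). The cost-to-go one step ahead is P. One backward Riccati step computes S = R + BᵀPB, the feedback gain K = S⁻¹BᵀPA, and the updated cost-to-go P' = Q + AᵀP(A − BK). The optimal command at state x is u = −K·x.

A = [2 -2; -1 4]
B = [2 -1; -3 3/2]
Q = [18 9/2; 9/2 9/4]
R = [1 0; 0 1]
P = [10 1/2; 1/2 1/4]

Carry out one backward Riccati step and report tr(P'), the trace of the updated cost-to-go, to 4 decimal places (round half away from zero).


23.0678

BᵀP = [18.5000 0.2500; -9.2500 -0.1250]
S = R + BᵀPB = [1 0; 0 1] + [36.2500 -18.1250; -18.1250 9.0625] = [37.2500 -18.1250; -18.1250 10.0625]
BᵀPA = [36.7500 -36.0000; -18.3750 18.0000]
K = S⁻¹·BᵀPA = [0.7935 -0.7773; -0.3968 0.3887]
A−BK = [0.0162 -0.0567; 1.9757 1.0850]
AᵀP(A−BK) = [1.7976 -0.2915; -0.2915 1.0202]
P' = Q + AᵀP(A−BK) = [19.7976 4.2085; 4.2085 3.2702]
tr(P') = 23.0678


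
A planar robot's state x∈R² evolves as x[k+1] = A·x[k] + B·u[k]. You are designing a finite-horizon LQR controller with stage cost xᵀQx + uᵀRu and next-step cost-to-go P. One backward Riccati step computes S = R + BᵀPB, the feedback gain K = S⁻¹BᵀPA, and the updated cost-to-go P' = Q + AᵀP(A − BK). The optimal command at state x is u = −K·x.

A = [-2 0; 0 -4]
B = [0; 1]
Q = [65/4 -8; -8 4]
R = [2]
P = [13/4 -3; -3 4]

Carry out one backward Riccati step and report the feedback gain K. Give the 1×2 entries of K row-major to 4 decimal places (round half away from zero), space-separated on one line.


1.0000 -2.6667

BᵀP = [-3.0000 4.0000]
S = R + BᵀPB = [2] + [4.0000] = [6.0000]
BᵀPA = [6.0000 -16.0000]
K = S⁻¹·BᵀPA = [1.0000 -2.6667]
A−BK = [-2.0000 0.0000; -1.0000 -1.3333]
AᵀP(A−BK) = [7.0000 -8.0000; -8.0000 21.3333]
P' = Q + AᵀP(A−BK) = [23.2500 -16.0000; -16.0000 25.3333]
tr(P') = 48.5833


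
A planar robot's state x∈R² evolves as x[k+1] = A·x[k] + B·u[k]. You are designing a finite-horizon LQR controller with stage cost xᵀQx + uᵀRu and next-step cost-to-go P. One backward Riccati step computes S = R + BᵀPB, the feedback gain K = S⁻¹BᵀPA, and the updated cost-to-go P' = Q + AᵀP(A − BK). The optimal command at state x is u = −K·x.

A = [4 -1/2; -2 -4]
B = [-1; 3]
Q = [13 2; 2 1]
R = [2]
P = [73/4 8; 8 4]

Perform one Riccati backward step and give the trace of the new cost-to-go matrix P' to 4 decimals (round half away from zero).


224.1061

BᵀP = [5.7500 4.0000]
S = R + BᵀPB = [2] + [6.2500] = [8.2500]
BᵀPA = [15.0000 -18.8750]
K = S⁻¹·BᵀPA = [1.8182 -2.2879]
A−BK = [5.8182 -2.7879; -7.4545 2.8636]
AᵀP(A−BK) = [152.7273 -90.1818; -90.1818 57.3788]
P' = Q + AᵀP(A−BK) = [165.7273 -88.1818; -88.1818 58.3788]
tr(P') = 224.1061


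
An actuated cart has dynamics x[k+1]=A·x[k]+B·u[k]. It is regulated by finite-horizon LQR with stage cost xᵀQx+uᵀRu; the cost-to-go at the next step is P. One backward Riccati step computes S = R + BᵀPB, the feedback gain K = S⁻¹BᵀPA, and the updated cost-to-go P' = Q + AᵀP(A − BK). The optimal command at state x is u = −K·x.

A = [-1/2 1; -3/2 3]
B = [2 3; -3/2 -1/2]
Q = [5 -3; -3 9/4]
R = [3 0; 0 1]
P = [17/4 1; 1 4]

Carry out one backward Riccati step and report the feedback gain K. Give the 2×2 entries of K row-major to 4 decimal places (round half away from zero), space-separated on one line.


0.8192 -1.6384 -0.7105 1.4211

BᵀP = [7.0000 -4.0000; 12.2500 1.0000]
S = R + BᵀPB = [3 0; 0 1] + [20.0000 23.0000; 23.0000 36.2500] = [23.0000 23.0000; 23.0000 37.2500]
BᵀPA = [2.5000 -5.0000; -7.6250 15.2500]
K = S⁻¹·BᵀPA = [0.8192 -1.6384; -0.7105 1.4211]
A−BK = [-0.0069 0.0137; -0.6264 1.2529]
AᵀP(A−BK) = [4.0967 -8.1934; -8.1934 16.3867]
P' = Q + AᵀP(A−BK) = [9.0967 -11.1934; -11.1934 18.6367]
tr(P') = 27.7334


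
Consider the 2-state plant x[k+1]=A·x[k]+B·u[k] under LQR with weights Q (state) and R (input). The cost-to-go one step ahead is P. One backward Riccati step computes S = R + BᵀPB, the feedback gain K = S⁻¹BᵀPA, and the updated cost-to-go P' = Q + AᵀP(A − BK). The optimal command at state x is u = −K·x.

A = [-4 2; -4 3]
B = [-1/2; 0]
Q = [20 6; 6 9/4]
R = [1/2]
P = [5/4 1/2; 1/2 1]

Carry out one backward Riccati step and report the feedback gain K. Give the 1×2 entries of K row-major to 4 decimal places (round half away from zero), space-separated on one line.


4.3077 -2.4615

BᵀP = [-0.6250 -0.2500]
S = R + BᵀPB = [1/2] + [0.3125] = [0.8125]
BᵀPA = [3.5000 -2.0000]
K = S⁻¹·BᵀPA = [4.3077 -2.4615]
A−BK = [-1.8462 0.7692; -4.0000 3.0000]
AᵀP(A−BK) = [36.9231 -23.3846; -23.3846 15.0769]
P' = Q + AᵀP(A−BK) = [56.9231 -17.3846; -17.3846 17.3269]
tr(P') = 74.2500


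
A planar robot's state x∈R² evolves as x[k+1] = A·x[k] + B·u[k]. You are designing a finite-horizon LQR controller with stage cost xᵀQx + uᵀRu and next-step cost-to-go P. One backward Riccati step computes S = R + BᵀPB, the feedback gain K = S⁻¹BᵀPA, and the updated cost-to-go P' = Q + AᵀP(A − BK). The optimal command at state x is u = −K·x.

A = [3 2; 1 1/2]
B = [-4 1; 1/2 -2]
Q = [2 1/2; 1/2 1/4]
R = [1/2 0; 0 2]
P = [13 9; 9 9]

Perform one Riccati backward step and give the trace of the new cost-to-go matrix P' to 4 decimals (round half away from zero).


BᵀP = [-47.5000 -31.5000; -5.0000 -9.0000]
S = R + BᵀPB = [1/2 0; 0 2] + [174.2500 15.5000; 15.5000 13.0000] = [174.7500 15.5000; 15.5000 15.0000]
BᵀPA = [-174.0000 -110.7500; -24.0000 -14.5000]
K = S⁻¹·BᵀPA = [-0.9399 -0.6033; -0.6287 -0.3432]
A−BK = [-0.1310 -0.0700; 0.2125 0.1152]
AᵀP(A−BK) = [1.3608 0.7850; 0.7850 0.4556]
P' = Q + AᵀP(A−BK) = [3.3608 1.2850; 1.2850 0.7056]
tr(P') = 4.0664

4.0664


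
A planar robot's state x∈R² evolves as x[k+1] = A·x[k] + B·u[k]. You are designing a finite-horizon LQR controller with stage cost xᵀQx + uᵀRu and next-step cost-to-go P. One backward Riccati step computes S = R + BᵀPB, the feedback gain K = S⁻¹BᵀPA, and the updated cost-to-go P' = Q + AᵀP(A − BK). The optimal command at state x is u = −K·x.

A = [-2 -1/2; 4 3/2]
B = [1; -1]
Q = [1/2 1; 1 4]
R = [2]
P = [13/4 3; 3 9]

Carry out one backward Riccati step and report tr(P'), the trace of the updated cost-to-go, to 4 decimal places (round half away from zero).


BᵀP = [0.2500 -6.0000]
S = R + BᵀPB = [2] + [6.2500] = [8.2500]
BᵀPA = [-24.5000 -9.1250]
K = S⁻¹·BᵀPA = [-2.9697 -1.1061]
A−BK = [0.9697 0.6061; 1.0303 0.3939]
AᵀP(A−BK) = [36.2424 15.1515; 15.1515 6.4697]
P' = Q + AᵀP(A−BK) = [36.7424 16.1515; 16.1515 10.4697]
tr(P') = 47.2121

47.2121


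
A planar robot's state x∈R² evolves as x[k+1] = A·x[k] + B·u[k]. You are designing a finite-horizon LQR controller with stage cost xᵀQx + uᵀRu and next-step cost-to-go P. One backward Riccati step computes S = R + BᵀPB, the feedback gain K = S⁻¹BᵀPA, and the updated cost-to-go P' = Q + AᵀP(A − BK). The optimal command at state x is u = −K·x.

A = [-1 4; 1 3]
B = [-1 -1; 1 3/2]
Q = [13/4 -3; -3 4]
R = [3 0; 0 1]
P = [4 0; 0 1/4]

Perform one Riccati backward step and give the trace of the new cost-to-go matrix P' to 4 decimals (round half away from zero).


31.0494

BᵀP = [-4.0000 0.2500; -4.0000 0.3750]
S = R + BᵀPB = [3 0; 0 1] + [4.2500 4.3750; 4.3750 4.5625] = [7.2500 4.3750; 4.3750 5.5625]
BᵀPA = [4.2500 -15.2500; 4.3750 -14.8750]
K = S⁻¹·BᵀPA = [0.2124 -0.9322; 0.6195 -1.9410]
A−BK = [-0.1681 1.1268; -0.1416 6.8437]
AᵀP(A−BK) = [0.6372 -2.7965; -2.7965 23.1622]
P' = Q + AᵀP(A−BK) = [3.8872 -5.7965; -5.7965 27.1622]
tr(P') = 31.0494


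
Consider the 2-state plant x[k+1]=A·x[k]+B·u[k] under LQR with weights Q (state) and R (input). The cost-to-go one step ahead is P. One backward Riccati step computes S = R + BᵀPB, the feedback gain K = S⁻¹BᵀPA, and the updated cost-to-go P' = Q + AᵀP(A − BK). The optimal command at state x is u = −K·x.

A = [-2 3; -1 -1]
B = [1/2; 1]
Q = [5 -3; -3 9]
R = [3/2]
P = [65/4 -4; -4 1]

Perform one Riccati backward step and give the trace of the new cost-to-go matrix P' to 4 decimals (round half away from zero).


144.9268

BᵀP = [4.1250 -1.0000]
S = R + BᵀPB = [3/2] + [1.0625] = [2.5625]
BᵀPA = [-7.2500 13.3750]
K = S⁻¹·BᵀPA = [-2.8293 5.2195]
A−BK = [-0.5854 0.3902; 1.8293 -6.2195]
AᵀP(A−BK) = [29.4878 -54.6585; -54.6585 101.4390]
P' = Q + AᵀP(A−BK) = [34.4878 -57.6585; -57.6585 110.4390]
tr(P') = 144.9268


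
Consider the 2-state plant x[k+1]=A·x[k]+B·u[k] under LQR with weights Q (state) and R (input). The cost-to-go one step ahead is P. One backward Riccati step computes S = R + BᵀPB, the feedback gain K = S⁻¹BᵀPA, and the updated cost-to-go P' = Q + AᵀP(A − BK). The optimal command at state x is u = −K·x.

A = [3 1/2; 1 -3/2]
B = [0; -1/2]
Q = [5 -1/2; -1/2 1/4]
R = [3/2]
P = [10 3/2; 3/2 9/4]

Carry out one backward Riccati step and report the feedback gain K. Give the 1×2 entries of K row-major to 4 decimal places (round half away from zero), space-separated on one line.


-1.6364 0.6364

BᵀP = [-0.7500 -1.1250]
S = R + BᵀPB = [3/2] + [0.5625] = [2.0625]
BᵀPA = [-3.3750 1.3125]
K = S⁻¹·BᵀPA = [-1.6364 0.6364]
A−BK = [3.0000 0.5000; 0.1818 -1.1818]
AᵀP(A−BK) = [95.7273 7.7727; 7.7727 4.4773]
P' = Q + AᵀP(A−BK) = [100.7273 7.2727; 7.2727 4.7273]
tr(P') = 105.4545


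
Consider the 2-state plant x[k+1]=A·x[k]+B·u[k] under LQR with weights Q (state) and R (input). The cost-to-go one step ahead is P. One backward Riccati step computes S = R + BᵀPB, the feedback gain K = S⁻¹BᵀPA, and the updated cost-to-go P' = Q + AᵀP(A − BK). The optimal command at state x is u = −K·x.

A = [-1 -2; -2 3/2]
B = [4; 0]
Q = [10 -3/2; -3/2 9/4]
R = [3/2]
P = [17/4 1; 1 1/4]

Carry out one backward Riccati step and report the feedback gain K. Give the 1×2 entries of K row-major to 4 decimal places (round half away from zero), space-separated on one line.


-0.3597 -0.4029

BᵀP = [17.0000 4.0000]
S = R + BᵀPB = [3/2] + [68.0000] = [69.5000]
BᵀPA = [-25.0000 -28.0000]
K = S⁻¹·BᵀPA = [-0.3597 -0.4029]
A−BK = [0.4388 -0.3885; -2.0000 1.5000]
AᵀP(A−BK) = [0.2572 0.1781; 0.1781 0.2819]
P' = Q + AᵀP(A−BK) = [10.2572 -1.3219; -1.3219 2.5319]
tr(P') = 12.7891


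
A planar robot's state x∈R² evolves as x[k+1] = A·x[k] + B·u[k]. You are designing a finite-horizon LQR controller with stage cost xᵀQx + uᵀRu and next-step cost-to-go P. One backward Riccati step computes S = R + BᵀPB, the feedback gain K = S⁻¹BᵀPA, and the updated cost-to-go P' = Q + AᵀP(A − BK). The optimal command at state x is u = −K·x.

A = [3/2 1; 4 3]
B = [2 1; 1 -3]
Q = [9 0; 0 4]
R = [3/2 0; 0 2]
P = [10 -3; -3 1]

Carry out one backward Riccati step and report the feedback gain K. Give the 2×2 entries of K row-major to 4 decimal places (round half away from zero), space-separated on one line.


0.4260 0.2779 -0.2341 -0.2024

BᵀP = [17.0000 -5.0000; 19.0000 -6.0000]
S = R + BᵀPB = [3/2 0; 0 2] + [29.0000 32.0000; 32.0000 37.0000] = [30.5000 32.0000; 32.0000 39.0000]
BᵀPA = [5.5000 2.0000; 4.5000 1.0000]
K = S⁻¹·BᵀPA = [0.4260 0.2779; -0.2341 -0.2024]
A−BK = [0.8822 0.6465; 2.8716 2.1148]
AᵀP(A−BK) = [1.2107 0.8822; 0.8822 0.6465]
P' = Q + AᵀP(A−BK) = [10.2107 0.8822; 0.8822 4.6465]
tr(P') = 14.8573


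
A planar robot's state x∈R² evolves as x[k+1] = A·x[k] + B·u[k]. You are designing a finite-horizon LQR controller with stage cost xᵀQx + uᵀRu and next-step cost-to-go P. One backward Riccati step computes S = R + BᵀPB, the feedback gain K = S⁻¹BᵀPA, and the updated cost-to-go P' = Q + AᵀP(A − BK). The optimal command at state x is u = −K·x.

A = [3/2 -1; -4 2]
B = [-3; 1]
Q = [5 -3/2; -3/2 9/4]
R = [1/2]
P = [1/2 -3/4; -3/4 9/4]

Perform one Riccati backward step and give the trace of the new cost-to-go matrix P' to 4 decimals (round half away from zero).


16.2194

BᵀP = [-2.2500 4.5000]
S = R + BᵀPB = [1/2] + [11.2500] = [11.7500]
BᵀPA = [-21.3750 11.2500]
K = S⁻¹·BᵀPA = [-1.8191 0.9574]
A−BK = [-3.9574 1.8723; -2.1809 1.0426]
AᵀP(A−BK) = [7.2407 -3.5346; -3.5346 1.7287]
P' = Q + AᵀP(A−BK) = [12.2407 -5.0346; -5.0346 3.9787]
tr(P') = 16.2194


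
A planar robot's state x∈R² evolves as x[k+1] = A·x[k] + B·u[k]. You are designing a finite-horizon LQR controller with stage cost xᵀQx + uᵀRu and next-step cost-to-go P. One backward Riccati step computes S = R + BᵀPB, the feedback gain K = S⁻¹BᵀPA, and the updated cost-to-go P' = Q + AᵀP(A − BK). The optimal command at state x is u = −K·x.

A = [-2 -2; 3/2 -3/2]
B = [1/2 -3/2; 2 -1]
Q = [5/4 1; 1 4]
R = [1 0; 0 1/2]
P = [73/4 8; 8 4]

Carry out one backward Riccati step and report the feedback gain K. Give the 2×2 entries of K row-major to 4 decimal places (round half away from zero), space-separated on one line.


0.5517 -0.2759 1.0661 1.1650

BᵀP = [25.1250 12.0000; -35.3750 -16.0000]
S = R + BᵀPB = [1 0; 0 1/2] + [36.5625 -49.6875; -49.6875 69.0625] = [37.5625 -49.6875; -49.6875 69.5625]
BᵀPA = [-32.2500 -68.2500; 46.7500 94.7500]
K = S⁻¹·BᵀPA = [0.5517 -0.2759; 1.0661 1.1650]
A−BK = [-0.6766 -0.1145; 1.4627 0.2168]
AᵀP(A−BK) = [1.9508 0.6378; 0.6378 0.7849]
P' = Q + AᵀP(A−BK) = [3.2008 1.6378; 1.6378 4.7849]
tr(P') = 7.9856


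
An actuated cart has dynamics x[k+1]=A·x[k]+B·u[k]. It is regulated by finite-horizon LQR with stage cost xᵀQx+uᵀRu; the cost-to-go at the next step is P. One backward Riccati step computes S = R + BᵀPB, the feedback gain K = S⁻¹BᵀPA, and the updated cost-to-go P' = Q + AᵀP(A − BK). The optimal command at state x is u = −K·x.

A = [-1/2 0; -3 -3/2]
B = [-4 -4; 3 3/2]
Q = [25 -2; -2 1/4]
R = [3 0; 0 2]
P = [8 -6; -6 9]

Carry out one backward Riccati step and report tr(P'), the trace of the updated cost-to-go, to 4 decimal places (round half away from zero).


BᵀP = [-50.0000 51.0000; -41.0000 37.5000]
S = R + BᵀPB = [3 0; 0 2] + [353.0000 276.5000; 276.5000 220.2500] = [356.0000 276.5000; 276.5000 222.2500]
BᵀPA = [-128.0000 -76.5000; -92.0000 -56.2500]
K = S⁻¹·BᵀPA = [-1.1279 -0.5430; 0.9892 0.4224]
A−BK = [-1.0546 -0.4822; -1.1002 -0.5047]
AᵀP(A−BK) = [11.6417 5.3621; 5.3621 2.4736]
P' = Q + AᵀP(A−BK) = [36.6417 3.3621; 3.3621 2.7236]
tr(P') = 39.3653

39.3653
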